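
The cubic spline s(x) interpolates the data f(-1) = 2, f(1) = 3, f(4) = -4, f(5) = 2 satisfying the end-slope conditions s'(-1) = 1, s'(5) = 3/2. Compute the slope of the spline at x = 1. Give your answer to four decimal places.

-2.3718

Let m_i = s''(x_i). Step sizes h_i = 2, 3, 1; slopes of the chords Δ_i = (y_(i+1) - y_i)/h_i = 1/2, -7/3, 6.
  2·m_0 + 10·m_1 + 3·m_2 = 6(Δ_1 - Δ_0) = -17
  3·m_1 + 8·m_2 + 1·m_3 = 6(Δ_2 - Δ_1) = 50
Clamped end conditions give two more equations: 2h_0·m_0 + h_0·m_1 = 6(Δ_0 - s'(-1)) = -3 and h_2·m_2 + 2h_2·m_3 = 6(s'(5) - Δ_2) = -27.
Solving: m_0 = 73/39, m_1 = -409/78, m_2 = 412/39, m_3 = -1465/78.
On [1, 4], s'(x) = b_1 + 2c_1·(x - 1) + 3d_1·(x - 1)² with b_1 = Δ_1 - h_1(2m_1 + m_2)/6 = -185/78, c_1 = m_1/2 = -409/156, d_1 = (m_2 - m_1)/(6h_1) = 137/156. So s'(1) = -185/78.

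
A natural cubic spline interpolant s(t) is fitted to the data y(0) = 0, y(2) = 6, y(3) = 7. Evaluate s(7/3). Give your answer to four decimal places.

With M_i denoting the second derivative at x_i, h_i = 2, 1, and Δ_i = (y_(i+1) − y_i)/h_i = 3, 1:
  2·M_0 + 6·M_1 + 1·M_2 = 6(Δ_1 - Δ_0) = -12
Natural end conditions: M_0 = M_2 = 0.
Solving: M_0 = 0, M_1 = -2, M_2 = 0.
On [2, 3], s(t) = 6 + 5/3·(t - 2) - 1·(t - 2)² + 1/3·(t - 2)³.
With (t - 2) = 1/3: s(7/3) = 523/81.

6.4568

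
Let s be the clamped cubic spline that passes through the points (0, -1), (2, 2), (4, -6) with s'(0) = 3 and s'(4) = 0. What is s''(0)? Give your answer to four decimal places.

Write σ_i for s''(x_i). With h_i = 2, 2 and divided differences Δ_i = 3/2, -4, the continuity of s' gives the tridiagonal system
  2·σ_0 + 8·σ_1 + 2·σ_2 = 6(Δ_1 - Δ_0) = -33
Clamped end conditions give two more equations: 2h_0·σ_0 + h_0·σ_1 = 6(Δ_0 - s'(0)) = -9 and h_1·σ_1 + 2h_1·σ_2 = 6(s'(4) - Δ_1) = 24.
Hence σ_0 = 9/8, σ_1 = -27/4, σ_2 = 75/8.

1.1250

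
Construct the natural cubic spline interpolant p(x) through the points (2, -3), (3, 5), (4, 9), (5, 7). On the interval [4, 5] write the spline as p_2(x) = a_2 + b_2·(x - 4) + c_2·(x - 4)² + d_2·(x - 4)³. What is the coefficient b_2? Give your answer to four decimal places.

0.6667

Put m_i = p'' at the i-th knot. Here h = (1, 1, 1) and Δ = (8, 4, -2), so the interior equations h_(i-1)·m_(i-1) + 2(h_(i-1)+h_i)·m_i + h_i·m_(i+1) = 6(Δ_i − Δ_(i-1)) read
  1·m_0 + 4·m_1 + 1·m_2 = 6(Δ_1 - Δ_0) = -24
  1·m_1 + 4·m_2 + 1·m_3 = 6(Δ_2 - Δ_1) = -36
Natural end conditions: m_0 = m_3 = 0.
Solving: m_0 = 0, m_1 = -4, m_2 = -8, m_3 = 0.
On [4, 5], with p_2(x) = a_2 + b_2·(x - 4) + c_2·(x - 4)² + d_2·(x - 4)³: c_2 = m_2/2 = -4, d_2 = (m_3 - m_2)/(6h_2) = 4/3, b_2 = Δ_2 - h_2(2m_2 + m_3)/6 = 2/3.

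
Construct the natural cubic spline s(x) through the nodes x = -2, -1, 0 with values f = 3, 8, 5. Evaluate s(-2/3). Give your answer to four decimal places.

7.7407

Write m_i for s''(x_i). With h_i = 1, 1 and divided differences Δ_i = 5, -3, the continuity of s' gives the tridiagonal system
  1·m_0 + 4·m_1 + 1·m_2 = 6(Δ_1 - Δ_0) = -48
Natural end conditions: m_0 = m_2 = 0.
Forward elimination and back-substitution give m_0 = 0, m_1 = -12, m_2 = 0.
On [-1, 0], s(x) = 8 + 1·(x + 1) - 6·(x + 1)² + 2·(x + 1)³.
With (x + 1) = 1/3: s(-2/3) = 209/27.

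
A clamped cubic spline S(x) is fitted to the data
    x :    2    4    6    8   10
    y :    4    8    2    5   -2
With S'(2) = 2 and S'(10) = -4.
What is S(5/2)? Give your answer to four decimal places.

5.2863

Write σ_i for S''(x_i). With h_i = 2, 2, 2, 2 and divided differences Δ_i = 2, -3, 3/2, -7/2, the continuity of S' gives the tridiagonal system
  2·σ_0 + 8·σ_1 + 2·σ_2 = 6(Δ_1 - Δ_0) = -30
  2·σ_1 + 8·σ_2 + 2·σ_3 = 6(Δ_2 - Δ_1) = 27
  2·σ_2 + 8·σ_3 + 2·σ_4 = 6(Δ_3 - Δ_2) = -30
Clamped end conditions give two more equations: 2h_0·σ_0 + h_0·σ_1 = 6(Δ_0 - S'(2)) = 0 and h_3·σ_3 + 2h_3·σ_4 = 6(S'(10) - Δ_3) = -3.
Hence σ_0 = 171/56, σ_1 = -171/28, σ_2 = 51/8, σ_3 = -165/28, σ_4 = 123/56.
On [2, 4], S(x) = 4 + 2·(x - 2) + 171/112·(x - 2)² - 171/224·(x - 2)³.
With (x - 2) = 1/2: S(5/2) = 9473/1792.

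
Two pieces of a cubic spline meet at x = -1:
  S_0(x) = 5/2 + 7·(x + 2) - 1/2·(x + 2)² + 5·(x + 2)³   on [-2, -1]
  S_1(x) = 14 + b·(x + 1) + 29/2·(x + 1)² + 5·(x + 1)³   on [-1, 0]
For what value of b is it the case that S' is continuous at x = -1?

S_0'(x) = 7 - 1·(x + 2) + 15·(x + 2)², so S_0'(-1) = 21. On the right, S_1'(-1) = b, so b = 21.

21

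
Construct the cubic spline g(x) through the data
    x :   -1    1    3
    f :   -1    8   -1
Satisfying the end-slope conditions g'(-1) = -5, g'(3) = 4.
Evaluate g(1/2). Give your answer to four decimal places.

Put M_i = g'' at the i-th knot. Here h = (2, 2) and Δ = (9/2, -9/2), so the interior equations h_(i-1)·M_(i-1) + 2(h_(i-1)+h_i)·M_i + h_i·M_(i+1) = 6(Δ_i − Δ_(i-1)) read
  2·M_0 + 8·M_1 + 2·M_2 = 6(Δ_1 - Δ_0) = -54
Clamped end conditions give two more equations: 2h_0·M_0 + h_0·M_1 = 6(Δ_0 - g'(-1)) = 57 and h_1·M_1 + 2h_1·M_2 = 6(g'(3) - Δ_1) = 51.
Forward elimination and back-substitution give M_0 = 93/4, M_1 = -18, M_2 = 87/4.
On [-1, 1], g(x) = -1 - 5·(x + 1) + 93/8·(x + 1)² - 55/16·(x + 1)³.
With (x + 1) = 3/2: g(1/2) = 775/128.

6.0547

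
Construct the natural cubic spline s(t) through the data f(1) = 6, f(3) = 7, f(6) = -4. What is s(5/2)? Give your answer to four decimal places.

Put M_i = s'' at the i-th knot. Here h = (2, 3) and Δ = (1/2, -11/3), so the interior equations h_(i-1)·M_(i-1) + 2(h_(i-1)+h_i)·M_i + h_i·M_(i+1) = 6(Δ_i − Δ_(i-1)) read
  2·M_0 + 10·M_1 + 3·M_2 = 6(Δ_1 - Δ_0) = -25
Natural end conditions: M_0 = M_2 = 0.
Solving the tridiagonal system: M_0 = 0, M_1 = -5/2, M_2 = 0.
On [1, 3], s(t) = 6 + 4/3·(t - 1) + 0·(t - 1)² - 5/24·(t - 1)³.
With (t - 1) = 3/2: s(5/2) = 467/64.

7.2969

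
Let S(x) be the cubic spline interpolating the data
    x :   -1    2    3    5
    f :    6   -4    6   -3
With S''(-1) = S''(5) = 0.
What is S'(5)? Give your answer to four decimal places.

-10.0035

Write M_i for S''(x_i). With h_i = 3, 1, 2 and divided differences Δ_i = -10/3, 10, -9/2, the continuity of S' gives the tridiagonal system
  3·M_0 + 8·M_1 + 1·M_2 = 6(Δ_1 - Δ_0) = 80
  1·M_1 + 6·M_2 + 2·M_3 = 6(Δ_2 - Δ_1) = -87
Natural end conditions: M_0 = M_3 = 0.
Hence M_0 = 0, M_1 = 567/47, M_2 = -776/47, M_3 = 0.
On [3, 5], S'(x) = b_2 + 2c_2·(x - 3) + 3d_2·(x - 3)² with b_2 = Δ_2 - h_2(2M_2 + M_3)/6 = 1835/282, c_2 = M_2/2 = -388/47, d_2 = (M_3 - M_2)/(6h_2) = 194/141. So S'(5) = -2821/282.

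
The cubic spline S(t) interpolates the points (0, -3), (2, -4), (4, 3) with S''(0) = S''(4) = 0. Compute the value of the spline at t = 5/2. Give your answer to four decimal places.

-2.9063

Let σ_i = S''(x_i). Step sizes h_i = 2, 2; slopes of the chords Δ_i = (y_(i+1) - y_i)/h_i = -1/2, 7/2.
  2·σ_0 + 8·σ_1 + 2·σ_2 = 6(Δ_1 - Δ_0) = 24
Natural end conditions: σ_0 = σ_2 = 0.
Forward elimination and back-substitution give σ_0 = 0, σ_1 = 3, σ_2 = 0.
On [2, 4], S(t) = -4 + 3/2·(t - 2) + 3/2·(t - 2)² - 1/4·(t - 2)³.
With (t - 2) = 1/2: S(5/2) = -93/32.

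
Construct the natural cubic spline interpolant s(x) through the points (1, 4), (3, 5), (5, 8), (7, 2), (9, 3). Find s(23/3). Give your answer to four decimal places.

Write M_i for s''(x_i). With h_i = 2, 2, 2, 2 and divided differences Δ_i = 1/2, 3/2, -3, 1/2, the continuity of s' gives the tridiagonal system
  2·M_0 + 8·M_1 + 2·M_2 = 6(Δ_1 - Δ_0) = 6
  2·M_1 + 8·M_2 + 2·M_3 = 6(Δ_2 - Δ_1) = -27
  2·M_2 + 8·M_3 + 2·M_4 = 6(Δ_3 - Δ_2) = 21
Natural end conditions: M_0 = M_4 = 0.
Solving: M_0 = 0, M_1 = 219/112, M_2 = -135/28, M_3 = 429/112, M_4 = 0.
On [7, 9], s(x) = 2 - 115/56·(x - 7) + 429/224·(x - 7)² - 143/448·(x - 7)³.
With (x - 7) = 2/3: s(23/3) = 1049/756.

1.3876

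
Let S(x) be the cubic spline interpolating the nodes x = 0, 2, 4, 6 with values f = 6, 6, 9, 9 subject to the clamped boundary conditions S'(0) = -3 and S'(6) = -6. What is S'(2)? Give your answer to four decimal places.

With M_i denoting the second derivative at x_i, h_i = 2, 2, 2, and Δ_i = (y_(i+1) − y_i)/h_i = 0, 3/2, 0:
  2·M_0 + 8·M_1 + 2·M_2 = 6(Δ_1 - Δ_0) = 9
  2·M_1 + 8·M_2 + 2·M_3 = 6(Δ_2 - Δ_1) = -9
Clamped end conditions give two more equations: 2h_0·M_0 + h_0·M_1 = 6(Δ_0 - S'(0)) = 18 and h_2·M_2 + 2h_2·M_3 = 6(S'(6) - Δ_2) = -36.
Forward elimination and back-substitution give M_0 = 47/10, M_1 = -2/5, M_2 = 7/5, M_3 = -97/10.
On [2, 4], S'(x) = b_1 + 2c_1·(x - 2) + 3d_1·(x - 2)² with b_1 = Δ_1 - h_1(2M_1 + M_2)/6 = 13/10, c_1 = M_1/2 = -1/5, d_1 = (M_2 - M_1)/(6h_1) = 3/20. So S'(2) = 13/10.

1.3000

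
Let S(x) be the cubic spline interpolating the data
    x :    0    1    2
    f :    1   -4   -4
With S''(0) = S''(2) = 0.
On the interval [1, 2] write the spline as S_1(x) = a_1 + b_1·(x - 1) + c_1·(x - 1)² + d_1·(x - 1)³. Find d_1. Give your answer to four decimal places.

Let M_i = S''(x_i). Step sizes h_i = 1, 1; slopes of the chords Δ_i = (y_(i+1) - y_i)/h_i = -5, 0.
  1·M_0 + 4·M_1 + 1·M_2 = 6(Δ_1 - Δ_0) = 30
Natural end conditions: M_0 = M_2 = 0.
Forward elimination and back-substitution give M_0 = 0, M_1 = 15/2, M_2 = 0.
On [1, 2], with S_1(x) = a_1 + b_1·(x - 1) + c_1·(x - 1)² + d_1·(x - 1)³: c_1 = M_1/2 = 15/4, d_1 = (M_2 - M_1)/(6h_1) = -5/4, b_1 = Δ_1 - h_1(2M_1 + M_2)/6 = -5/2.

-1.2500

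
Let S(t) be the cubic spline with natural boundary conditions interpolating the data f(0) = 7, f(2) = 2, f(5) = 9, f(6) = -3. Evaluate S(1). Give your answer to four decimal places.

With σ_i denoting the second derivative at x_i, h_i = 2, 3, 1, and Δ_i = (y_(i+1) − y_i)/h_i = -5/2, 7/3, -12:
  2·σ_0 + 10·σ_1 + 3·σ_2 = 6(Δ_1 - Δ_0) = 29
  3·σ_1 + 8·σ_2 + 1·σ_3 = 6(Δ_2 - Δ_1) = -86
Natural end conditions: σ_0 = σ_3 = 0.
Hence σ_0 = 0, σ_1 = 490/71, σ_2 = -947/71, σ_3 = 0.
On [0, 2], S(t) = 7 - 2045/426·t + 0·t² + 245/426·t³.
With t = 1: S(1) = 197/71.

2.7746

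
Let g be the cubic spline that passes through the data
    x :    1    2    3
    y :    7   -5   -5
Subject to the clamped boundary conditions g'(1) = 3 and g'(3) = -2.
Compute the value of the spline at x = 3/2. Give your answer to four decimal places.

2.5313

Let m_i = g''(x_i). Step sizes h_i = 1, 1; slopes of the chords Δ_i = (y_(i+1) - y_i)/h_i = -12, 0.
  1·m_0 + 4·m_1 + 1·m_2 = 6(Δ_1 - Δ_0) = 72
Clamped end conditions give two more equations: 2h_0·m_0 + h_0·m_1 = 6(Δ_0 - g'(1)) = -90 and h_1·m_1 + 2h_1·m_2 = 6(g'(3) - Δ_1) = -12.
Hence m_0 = -131/2, m_1 = 41, m_2 = -53/2.
On [1, 2], g(x) = 7 + 3·(x - 1) - 131/4·(x - 1)² + 71/4·(x - 1)³.
With (x - 1) = 1/2: g(3/2) = 81/32.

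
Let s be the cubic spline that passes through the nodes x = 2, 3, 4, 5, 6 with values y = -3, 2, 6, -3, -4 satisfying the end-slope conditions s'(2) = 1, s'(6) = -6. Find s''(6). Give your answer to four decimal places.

-27.7857

With M_i denoting the second derivative at x_i, h_i = 1, 1, 1, 1, and Δ_i = (y_(i+1) − y_i)/h_i = 5, 4, -9, -1:
  1·M_0 + 4·M_1 + 1·M_2 = 6(Δ_1 - Δ_0) = -6
  1·M_1 + 4·M_2 + 1·M_3 = 6(Δ_2 - Δ_1) = -78
  1·M_2 + 4·M_3 + 1·M_4 = 6(Δ_3 - Δ_2) = 48
Clamped end conditions give two more equations: 2h_0·M_0 + h_0·M_1 = 6(Δ_0 - s'(2)) = 24 and h_3·M_3 + 2h_3·M_4 = 6(s'(6) - Δ_3) = -30.
Forward elimination and back-substitution give M_0 = 151/14, M_1 = 17/7, M_2 = -53/2, M_3 = 179/7, M_4 = -389/14.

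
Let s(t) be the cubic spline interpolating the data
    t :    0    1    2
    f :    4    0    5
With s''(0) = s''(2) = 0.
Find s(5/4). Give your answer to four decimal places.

0.5117

Put M_i = s'' at the i-th knot. Here h = (1, 1) and Δ = (-4, 5), so the interior equations h_(i-1)·M_(i-1) + 2(h_(i-1)+h_i)·M_i + h_i·M_(i+1) = 6(Δ_i − Δ_(i-1)) read
  1·M_0 + 4·M_1 + 1·M_2 = 6(Δ_1 - Δ_0) = 54
Natural end conditions: M_0 = M_2 = 0.
Forward elimination and back-substitution give M_0 = 0, M_1 = 27/2, M_2 = 0.
On [1, 2], s(t) = 0 + 1/2·(t - 1) + 27/4·(t - 1)² - 9/4·(t - 1)³.
With (t - 1) = 1/4: s(5/4) = 131/256.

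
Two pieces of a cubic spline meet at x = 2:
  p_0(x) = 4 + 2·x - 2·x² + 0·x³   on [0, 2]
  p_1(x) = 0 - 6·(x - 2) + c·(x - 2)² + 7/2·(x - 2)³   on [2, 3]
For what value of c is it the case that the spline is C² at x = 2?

p_0''(x) = -4 + 0·x, so p_0''(2) = -4. On the right, p_1''(2) = 2c, so c = -2.

-2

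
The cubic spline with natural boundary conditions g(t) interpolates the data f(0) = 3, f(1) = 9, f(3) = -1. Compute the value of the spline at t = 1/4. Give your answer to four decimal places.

With m_i denoting the second derivative at x_i, h_i = 1, 2, and Δ_i = (y_(i+1) − y_i)/h_i = 6, -5:
  1·m_0 + 6·m_1 + 2·m_2 = 6(Δ_1 - Δ_0) = -66
Natural end conditions: m_0 = m_2 = 0.
Solving: m_0 = 0, m_1 = -11, m_2 = 0.
On [0, 1], g(t) = 3 + 47/6·t + 0·t² - 11/6·t³.
With t = 1/4: g(1/4) = 631/128.

4.9297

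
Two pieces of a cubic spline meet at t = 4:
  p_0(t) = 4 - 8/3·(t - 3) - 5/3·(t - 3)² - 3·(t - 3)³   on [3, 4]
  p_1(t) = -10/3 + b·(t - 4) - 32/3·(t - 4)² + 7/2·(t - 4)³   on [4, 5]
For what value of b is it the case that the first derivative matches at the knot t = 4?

-15

p_0'(t) = -8/3 - 10/3·(t - 3) - 9·(t - 3)², so p_0'(4) = -15. On the right, p_1'(4) = b, so b = -15.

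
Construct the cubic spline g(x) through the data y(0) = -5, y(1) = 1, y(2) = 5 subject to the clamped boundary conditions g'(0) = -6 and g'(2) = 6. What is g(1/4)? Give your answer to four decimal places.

-5.2578

Write M_i for g''(x_i). With h_i = 1, 1 and divided differences Δ_i = 6, 4, the continuity of g' gives the tridiagonal system
  1·M_0 + 4·M_1 + 1·M_2 = 6(Δ_1 - Δ_0) = -12
Clamped end conditions give two more equations: 2h_0·M_0 + h_0·M_1 = 6(Δ_0 - g'(0)) = 72 and h_1·M_1 + 2h_1·M_2 = 6(g'(2) - Δ_1) = 12.
Solving: M_0 = 45, M_1 = -18, M_2 = 15.
On [0, 1], g(x) = -5 - 6·x + 45/2·x² - 21/2·x³.
With x = 1/4: g(1/4) = -673/128.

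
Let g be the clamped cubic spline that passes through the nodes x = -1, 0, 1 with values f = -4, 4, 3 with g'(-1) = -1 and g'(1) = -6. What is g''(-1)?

38

Write σ_i for g''(x_i). With h_i = 1, 1 and divided differences Δ_i = 8, -1, the continuity of g' gives the tridiagonal system
  1·σ_0 + 4·σ_1 + 1·σ_2 = 6(Δ_1 - Δ_0) = -54
Clamped end conditions give two more equations: 2h_0·σ_0 + h_0·σ_1 = 6(Δ_0 - g'(-1)) = 54 and h_1·σ_1 + 2h_1·σ_2 = 6(g'(1) - Δ_1) = -30.
Solving the tridiagonal system: σ_0 = 38, σ_1 = -22, σ_2 = -4.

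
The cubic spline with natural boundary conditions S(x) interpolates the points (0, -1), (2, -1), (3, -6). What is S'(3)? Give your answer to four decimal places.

-5.8333

With M_i denoting the second derivative at x_i, h_i = 2, 1, and Δ_i = (y_(i+1) − y_i)/h_i = 0, -5:
  2·M_0 + 6·M_1 + 1·M_2 = 6(Δ_1 - Δ_0) = -30
Natural end conditions: M_0 = M_2 = 0.
Solving the tridiagonal system: M_0 = 0, M_1 = -5, M_2 = 0.
On [2, 3], S'(x) = b_1 + 2c_1·(x - 2) + 3d_1·(x - 2)² with b_1 = Δ_1 - h_1(2M_1 + M_2)/6 = -10/3, c_1 = M_1/2 = -5/2, d_1 = (M_2 - M_1)/(6h_1) = 5/6. So S'(3) = -35/6.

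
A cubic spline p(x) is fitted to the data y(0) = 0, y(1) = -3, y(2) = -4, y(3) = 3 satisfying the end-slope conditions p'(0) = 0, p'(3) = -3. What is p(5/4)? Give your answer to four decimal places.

-4.1031

Let M_i = p''(x_i). Step sizes h_i = 1, 1, 1; slopes of the chords Δ_i = (y_(i+1) - y_i)/h_i = -3, -1, 7.
  1·M_0 + 4·M_1 + 1·M_2 = 6(Δ_1 - Δ_0) = 12
  1·M_1 + 4·M_2 + 1·M_3 = 6(Δ_2 - Δ_1) = 48
Clamped end conditions give two more equations: 2h_0·M_0 + h_0·M_1 = 6(Δ_0 - p'(0)) = -18 and h_2·M_2 + 2h_2·M_3 = 6(p'(3) - Δ_2) = -60.
Solving: M_0 = -44/5, M_1 = -2/5, M_2 = 112/5, M_3 = -206/5.
On [1, 2], p(x) = -3 - 23/5·(x - 1) - 1/5·(x - 1)² + 19/5·(x - 1)³.
With (x - 1) = 1/4: p(5/4) = -1313/320.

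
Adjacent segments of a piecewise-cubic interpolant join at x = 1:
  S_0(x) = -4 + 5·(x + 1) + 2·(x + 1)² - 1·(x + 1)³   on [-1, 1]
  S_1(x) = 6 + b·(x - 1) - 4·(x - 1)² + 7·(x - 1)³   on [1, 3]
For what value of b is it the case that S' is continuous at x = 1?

1

S_0'(x) = 5 + 4·(x + 1) - 3·(x + 1)², so S_0'(1) = 1. On the right, S_1'(1) = b, so b = 1.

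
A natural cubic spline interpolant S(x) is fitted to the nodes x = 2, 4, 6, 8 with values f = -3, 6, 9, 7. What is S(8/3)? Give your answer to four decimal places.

Let M_i = S''(x_i). Step sizes h_i = 2, 2, 2; slopes of the chords Δ_i = (y_(i+1) - y_i)/h_i = 9/2, 3/2, -1.
  2·M_0 + 8·M_1 + 2·M_2 = 6(Δ_1 - Δ_0) = -18
  2·M_1 + 8·M_2 + 2·M_3 = 6(Δ_2 - Δ_1) = -15
Natural end conditions: M_0 = M_3 = 0.
Solving: M_0 = 0, M_1 = -19/10, M_2 = -7/5, M_3 = 0.
On [2, 4], S(x) = -3 + 77/15·(x - 2) + 0·(x - 2)² - 19/120·(x - 2)³.
With (x - 2) = 2/3: S(8/3) = 152/405.

0.3753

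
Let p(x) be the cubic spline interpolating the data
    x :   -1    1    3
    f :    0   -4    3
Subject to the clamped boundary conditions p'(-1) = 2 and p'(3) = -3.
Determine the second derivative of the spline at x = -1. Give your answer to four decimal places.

-11.3750

Put M_i = p'' at the i-th knot. Here h = (2, 2) and Δ = (-2, 7/2), so the interior equations h_(i-1)·M_(i-1) + 2(h_(i-1)+h_i)·M_i + h_i·M_(i+1) = 6(Δ_i − Δ_(i-1)) read
  2·M_0 + 8·M_1 + 2·M_2 = 6(Δ_1 - Δ_0) = 33
Clamped end conditions give two more equations: 2h_0·M_0 + h_0·M_1 = 6(Δ_0 - p'(-1)) = -24 and h_1·M_1 + 2h_1·M_2 = 6(p'(3) - Δ_1) = -39.
Forward elimination and back-substitution give M_0 = -91/8, M_1 = 43/4, M_2 = -121/8.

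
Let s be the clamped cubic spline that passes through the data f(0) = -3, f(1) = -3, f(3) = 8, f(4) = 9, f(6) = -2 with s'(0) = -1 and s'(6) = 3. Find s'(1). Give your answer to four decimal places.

2.3118

With M_i denoting the second derivative at x_i, h_i = 1, 2, 1, 2, and Δ_i = (y_(i+1) − y_i)/h_i = 0, 11/2, 1, -11/2:
  1·M_0 + 6·M_1 + 2·M_2 = 6(Δ_1 - Δ_0) = 33
  2·M_1 + 6·M_2 + 1·M_3 = 6(Δ_2 - Δ_1) = -27
  1·M_2 + 6·M_3 + 2·M_4 = 6(Δ_3 - Δ_2) = -39
Clamped end conditions give two more equations: 2h_0·M_0 + h_0·M_1 = 6(Δ_0 - s'(0)) = 6 and h_3·M_3 + 2h_3·M_4 = 6(s'(6) - Δ_3) = 51.
Forward elimination and back-substitution give M_0 = -58/93, M_1 = 674/93, M_2 = -917/186, M_3 = -1108/93, M_4 = 6959/372.
On [1, 3], s'(x) = b_1 + 2c_1·(x - 1) + 3d_1·(x - 1)² with b_1 = Δ_1 - h_1(2M_1 + M_2)/6 = 215/93, c_1 = M_1/2 = 337/93, d_1 = (M_2 - M_1)/(6h_1) = -755/744. So s'(1) = 215/93.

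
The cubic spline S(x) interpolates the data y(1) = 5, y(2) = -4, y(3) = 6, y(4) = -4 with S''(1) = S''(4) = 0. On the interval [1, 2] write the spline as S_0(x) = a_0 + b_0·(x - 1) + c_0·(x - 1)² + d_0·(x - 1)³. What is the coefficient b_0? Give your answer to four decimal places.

With m_i denoting the second derivative at x_i, h_i = 1, 1, 1, and Δ_i = (y_(i+1) − y_i)/h_i = -9, 10, -10:
  1·m_0 + 4·m_1 + 1·m_2 = 6(Δ_1 - Δ_0) = 114
  1·m_1 + 4·m_2 + 1·m_3 = 6(Δ_2 - Δ_1) = -120
Natural end conditions: m_0 = m_3 = 0.
Solving the tridiagonal system: m_0 = 0, m_1 = 192/5, m_2 = -198/5, m_3 = 0.
On [1, 2], with S_0(x) = a_0 + b_0·(x - 1) + c_0·(x - 1)² + d_0·(x - 1)³: c_0 = m_0/2 = 0, d_0 = (m_1 - m_0)/(6h_0) = 32/5, b_0 = Δ_0 - h_0(2m_0 + m_1)/6 = -77/5.

-15.4000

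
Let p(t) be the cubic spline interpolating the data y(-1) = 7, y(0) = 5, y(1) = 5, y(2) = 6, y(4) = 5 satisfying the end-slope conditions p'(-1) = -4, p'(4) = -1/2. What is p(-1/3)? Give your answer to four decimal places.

Let σ_i = p''(x_i). Step sizes h_i = 1, 1, 1, 2; slopes of the chords Δ_i = (y_(i+1) - y_i)/h_i = -2, 0, 1, -1/2.
  1·σ_0 + 4·σ_1 + 1·σ_2 = 6(Δ_1 - Δ_0) = 12
  1·σ_1 + 4·σ_2 + 1·σ_3 = 6(Δ_2 - Δ_1) = 6
  1·σ_2 + 6·σ_3 + 2·σ_4 = 6(Δ_3 - Δ_2) = -9
Clamped end conditions give two more equations: 2h_0·σ_0 + h_0·σ_1 = 6(Δ_0 - p'(-1)) = 12 and h_3·σ_3 + 2h_3·σ_4 = 6(p'(4) - Δ_3) = 0.
Solving: σ_0 = 221/41, σ_1 = 50/41, σ_2 = 71/41, σ_3 = -88/41, σ_4 = 44/41.
On [-1, 0], p(t) = 7 - 4·(t + 1) + 221/82·(t + 1)² - 57/82·(t + 1)³.
With (t + 1) = 2/3: p(-1/3) = 655/123.

5.3252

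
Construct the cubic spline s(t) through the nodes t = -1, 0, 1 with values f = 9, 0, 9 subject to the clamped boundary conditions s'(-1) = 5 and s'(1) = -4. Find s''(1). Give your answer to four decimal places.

Put σ_i = s'' at the i-th knot. Here h = (1, 1) and Δ = (-9, 9), so the interior equations h_(i-1)·σ_(i-1) + 2(h_(i-1)+h_i)·σ_i + h_i·σ_(i+1) = 6(Δ_i − Δ_(i-1)) read
  1·σ_0 + 4·σ_1 + 1·σ_2 = 6(Δ_1 - Δ_0) = 108
Clamped end conditions give two more equations: 2h_0·σ_0 + h_0·σ_1 = 6(Δ_0 - s'(-1)) = -84 and h_1·σ_1 + 2h_1·σ_2 = 6(s'(1) - Δ_1) = -78.
Hence σ_0 = -147/2, σ_1 = 63, σ_2 = -141/2.

-70.5000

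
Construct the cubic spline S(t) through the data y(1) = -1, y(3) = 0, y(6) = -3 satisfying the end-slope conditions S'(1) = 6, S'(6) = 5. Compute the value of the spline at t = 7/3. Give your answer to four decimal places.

1.5037

With M_i denoting the second derivative at x_i, h_i = 2, 3, and Δ_i = (y_(i+1) − y_i)/h_i = 1/2, -1:
  2·M_0 + 10·M_1 + 3·M_2 = 6(Δ_1 - Δ_0) = -9
Clamped end conditions give two more equations: 2h_0·M_0 + h_0·M_1 = 6(Δ_0 - S'(1)) = -33 and h_1·M_1 + 2h_1·M_2 = 6(S'(6) - Δ_1) = 36.
Solving the tridiagonal system: M_0 = -151/20, M_1 = -7/5, M_2 = 67/10.
On [1, 3], S(t) = -1 + 6·(t - 1) - 151/40·(t - 1)² + 41/80·(t - 1)³.
With (t - 1) = 4/3: S(7/3) = 203/135.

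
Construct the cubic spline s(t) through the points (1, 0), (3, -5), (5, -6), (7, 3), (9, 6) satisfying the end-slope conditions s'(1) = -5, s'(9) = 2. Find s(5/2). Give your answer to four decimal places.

-4.2254

With M_i denoting the second derivative at x_i, h_i = 2, 2, 2, 2, and Δ_i = (y_(i+1) − y_i)/h_i = -5/2, -1/2, 9/2, 3/2:
  2·M_0 + 8·M_1 + 2·M_2 = 6(Δ_1 - Δ_0) = 12
  2·M_1 + 8·M_2 + 2·M_3 = 6(Δ_2 - Δ_1) = 30
  2·M_2 + 8·M_3 + 2·M_4 = 6(Δ_3 - Δ_2) = -18
Clamped end conditions give two more equations: 2h_0·M_0 + h_0·M_1 = 6(Δ_0 - s'(1)) = 15 and h_3·M_3 + 2h_3·M_4 = 6(s'(9) - Δ_3) = 3.
Forward elimination and back-substitution give M_0 = 29/7, M_1 = -11/14, M_2 = 5, M_3 = -59/14, M_4 = 20/7.
On [1, 3], s(t) = 0 - 5·(t - 1) + 29/14·(t - 1)² - 23/56·(t - 1)³.
With (t - 1) = 3/2: s(5/2) = -1893/448.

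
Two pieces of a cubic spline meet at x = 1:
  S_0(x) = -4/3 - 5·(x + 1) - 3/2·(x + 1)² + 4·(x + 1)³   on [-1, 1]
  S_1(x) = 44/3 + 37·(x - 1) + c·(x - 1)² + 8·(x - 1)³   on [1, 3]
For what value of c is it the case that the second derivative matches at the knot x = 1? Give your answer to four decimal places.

22.5000

S_0''(x) = -3 + 24·(x + 1), so S_0''(1) = 45. On the right, S_1''(1) = 2c, so c = 45/2.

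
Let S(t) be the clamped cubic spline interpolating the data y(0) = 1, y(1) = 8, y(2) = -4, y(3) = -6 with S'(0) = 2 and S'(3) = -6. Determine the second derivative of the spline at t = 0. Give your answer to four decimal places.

Let σ_i = S''(x_i). Step sizes h_i = 1, 1, 1; slopes of the chords Δ_i = (y_(i+1) - y_i)/h_i = 7, -12, -2.
  1·σ_0 + 4·σ_1 + 1·σ_2 = 6(Δ_1 - Δ_0) = -114
  1·σ_1 + 4·σ_2 + 1·σ_3 = 6(Δ_2 - Δ_1) = 60
Clamped end conditions give two more equations: 2h_0·σ_0 + h_0·σ_1 = 6(Δ_0 - S'(0)) = 30 and h_2·σ_2 + 2h_2·σ_3 = 6(S'(3) - Δ_2) = -24.
Solving the tridiagonal system: σ_0 = 574/15, σ_1 = -698/15, σ_2 = 508/15, σ_3 = -434/15.

38.2667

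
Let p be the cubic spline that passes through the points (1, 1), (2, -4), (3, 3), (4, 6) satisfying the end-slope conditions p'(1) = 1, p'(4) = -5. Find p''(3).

-8

Put m_i = p'' at the i-th knot. Here h = (1, 1, 1) and Δ = (-5, 7, 3), so the interior equations h_(i-1)·m_(i-1) + 2(h_(i-1)+h_i)·m_i + h_i·m_(i+1) = 6(Δ_i − Δ_(i-1)) read
  1·m_0 + 4·m_1 + 1·m_2 = 6(Δ_1 - Δ_0) = 72
  1·m_1 + 4·m_2 + 1·m_3 = 6(Δ_2 - Δ_1) = -24
Clamped end conditions give two more equations: 2h_0·m_0 + h_0·m_1 = 6(Δ_0 - p'(1)) = -36 and h_2·m_2 + 2h_2·m_3 = 6(p'(4) - Δ_2) = -48.
Solving the tridiagonal system: m_0 = -32, m_1 = 28, m_2 = -8, m_3 = -20.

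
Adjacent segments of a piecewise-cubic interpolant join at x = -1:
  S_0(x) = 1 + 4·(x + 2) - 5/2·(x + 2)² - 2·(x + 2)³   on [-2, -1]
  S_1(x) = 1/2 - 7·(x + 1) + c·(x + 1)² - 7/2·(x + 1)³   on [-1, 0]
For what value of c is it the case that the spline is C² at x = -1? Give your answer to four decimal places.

S_0''(x) = -5 - 12·(x + 2), so S_0''(-1) = -17. On the right, S_1''(-1) = 2c, so c = -17/2.

-8.5000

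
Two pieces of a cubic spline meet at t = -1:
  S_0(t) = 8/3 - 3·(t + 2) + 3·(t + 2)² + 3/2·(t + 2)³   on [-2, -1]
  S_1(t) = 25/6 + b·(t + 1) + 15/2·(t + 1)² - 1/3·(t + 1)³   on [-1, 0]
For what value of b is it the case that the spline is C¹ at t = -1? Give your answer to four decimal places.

7.5000

S_0'(t) = -3 + 6·(t + 2) + 9/2·(t + 2)², so S_0'(-1) = 15/2. On the right, S_1'(-1) = b, so b = 15/2.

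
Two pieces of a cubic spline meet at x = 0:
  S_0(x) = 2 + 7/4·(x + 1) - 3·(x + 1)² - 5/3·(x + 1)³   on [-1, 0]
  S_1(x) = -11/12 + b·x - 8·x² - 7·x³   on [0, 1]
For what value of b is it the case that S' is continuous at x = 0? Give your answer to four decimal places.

S_0'(x) = 7/4 - 6·(x + 1) - 5·(x + 1)², so S_0'(0) = -37/4. On the right, S_1'(0) = b, so b = -37/4.

-9.2500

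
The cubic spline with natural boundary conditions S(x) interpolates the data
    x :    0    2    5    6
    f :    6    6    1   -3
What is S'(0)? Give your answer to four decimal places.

Put M_i = S'' at the i-th knot. Here h = (2, 3, 1) and Δ = (0, -5/3, -4), so the interior equations h_(i-1)·M_(i-1) + 2(h_(i-1)+h_i)·M_i + h_i·M_(i+1) = 6(Δ_i − Δ_(i-1)) read
  2·M_0 + 10·M_1 + 3·M_2 = 6(Δ_1 - Δ_0) = -10
  3·M_1 + 8·M_2 + 1·M_3 = 6(Δ_2 - Δ_1) = -14
Natural end conditions: M_0 = M_3 = 0.
Solving the tridiagonal system: M_0 = 0, M_1 = -38/71, M_2 = -110/71, M_3 = 0.
On [0, 2], S'(x) = b_0 + 2c_0·x + 3d_0·x² with b_0 = Δ_0 - h_0(2M_0 + M_1)/6 = 38/213, c_0 = M_0/2 = 0, d_0 = (M_1 - M_0)/(6h_0) = -19/426. So S'(0) = 38/213.

0.1784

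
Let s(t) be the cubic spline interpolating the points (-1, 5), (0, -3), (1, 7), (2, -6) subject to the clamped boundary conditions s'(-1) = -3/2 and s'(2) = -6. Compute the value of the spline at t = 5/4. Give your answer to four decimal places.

5.0672

Let σ_i = s''(x_i). Step sizes h_i = 1, 1, 1; slopes of the chords Δ_i = (y_(i+1) - y_i)/h_i = -8, 10, -13.
  1·σ_0 + 4·σ_1 + 1·σ_2 = 6(Δ_1 - Δ_0) = 108
  1·σ_1 + 4·σ_2 + 1·σ_3 = 6(Δ_2 - Δ_1) = -138
Clamped end conditions give two more equations: 2h_0·σ_0 + h_0·σ_1 = 6(Δ_0 - s'(-1)) = -39 and h_2·σ_2 + 2h_2·σ_3 = 6(s'(2) - Δ_2) = 42.
Solving the tridiagonal system: σ_0 = -232/5, σ_1 = 269/5, σ_2 = -304/5, σ_3 = 257/5.
On [1, 2], s(t) = 7 - 13/10·(t - 1) - 152/5·(t - 1)² + 187/10·(t - 1)³.
With (t - 1) = 1/4: s(5/4) = 3243/640.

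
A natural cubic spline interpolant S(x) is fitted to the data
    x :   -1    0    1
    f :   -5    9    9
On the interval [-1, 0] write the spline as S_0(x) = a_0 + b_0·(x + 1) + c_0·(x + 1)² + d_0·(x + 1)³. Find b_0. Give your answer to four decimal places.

17.5000

Put σ_i = S'' at the i-th knot. Here h = (1, 1) and Δ = (14, 0), so the interior equations h_(i-1)·σ_(i-1) + 2(h_(i-1)+h_i)·σ_i + h_i·σ_(i+1) = 6(Δ_i − Δ_(i-1)) read
  1·σ_0 + 4·σ_1 + 1·σ_2 = 6(Δ_1 - Δ_0) = -84
Natural end conditions: σ_0 = σ_2 = 0.
Solving: σ_0 = 0, σ_1 = -21, σ_2 = 0.
On [-1, 0], with S_0(x) = a_0 + b_0·(x + 1) + c_0·(x + 1)² + d_0·(x + 1)³: c_0 = σ_0/2 = 0, d_0 = (σ_1 - σ_0)/(6h_0) = -7/2, b_0 = Δ_0 - h_0(2σ_0 + σ_1)/6 = 35/2.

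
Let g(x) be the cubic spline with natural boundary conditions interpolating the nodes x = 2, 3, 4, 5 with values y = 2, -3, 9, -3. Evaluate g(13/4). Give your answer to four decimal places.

-0.2469

Write m_i for g''(x_i). With h_i = 1, 1, 1 and divided differences Δ_i = -5, 12, -12, the continuity of g' gives the tridiagonal system
  1·m_0 + 4·m_1 + 1·m_2 = 6(Δ_1 - Δ_0) = 102
  1·m_1 + 4·m_2 + 1·m_3 = 6(Δ_2 - Δ_1) = -144
Natural end conditions: m_0 = m_3 = 0.
Solving: m_0 = 0, m_1 = 184/5, m_2 = -226/5, m_3 = 0.
On [3, 4], g(x) = -3 + 109/15·(x - 3) + 92/5·(x - 3)² - 41/3·(x - 3)³.
With (x - 3) = 1/4: g(13/4) = -79/320.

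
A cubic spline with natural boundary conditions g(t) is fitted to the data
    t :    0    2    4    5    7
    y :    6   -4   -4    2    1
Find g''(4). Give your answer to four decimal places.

6.5625

With M_i denoting the second derivative at x_i, h_i = 2, 2, 1, 2, and Δ_i = (y_(i+1) − y_i)/h_i = -5, 0, 6, -1/2:
  2·M_0 + 8·M_1 + 2·M_2 = 6(Δ_1 - Δ_0) = 30
  2·M_1 + 6·M_2 + 1·M_3 = 6(Δ_2 - Δ_1) = 36
  1·M_2 + 6·M_3 + 2·M_4 = 6(Δ_3 - Δ_2) = -39
Natural end conditions: M_0 = M_4 = 0.
Solving the tridiagonal system: M_0 = 0, M_1 = 135/64, M_2 = 105/16, M_3 = -243/32, M_4 = 0.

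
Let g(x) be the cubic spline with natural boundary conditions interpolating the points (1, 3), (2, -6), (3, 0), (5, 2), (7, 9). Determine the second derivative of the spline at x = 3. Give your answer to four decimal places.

-10.7143

Put M_i = g'' at the i-th knot. Here h = (1, 1, 2, 2) and Δ = (-9, 6, 1, 7/2), so the interior equations h_(i-1)·M_(i-1) + 2(h_(i-1)+h_i)·M_i + h_i·M_(i+1) = 6(Δ_i − Δ_(i-1)) read
  1·M_0 + 4·M_1 + 1·M_2 = 6(Δ_1 - Δ_0) = 90
  1·M_1 + 6·M_2 + 2·M_3 = 6(Δ_2 - Δ_1) = -30
  2·M_2 + 8·M_3 + 2·M_4 = 6(Δ_3 - Δ_2) = 15
Natural end conditions: M_0 = M_4 = 0.
Hence M_0 = 0, M_1 = 705/28, M_2 = -75/7, M_3 = 255/56, M_4 = 0.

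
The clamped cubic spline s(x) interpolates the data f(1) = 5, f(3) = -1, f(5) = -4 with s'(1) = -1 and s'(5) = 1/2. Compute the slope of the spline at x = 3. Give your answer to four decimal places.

-3.2500

Write M_i for s''(x_i). With h_i = 2, 2 and divided differences Δ_i = -3, -3/2, the continuity of s' gives the tridiagonal system
  2·M_0 + 8·M_1 + 2·M_2 = 6(Δ_1 - Δ_0) = 9
Clamped end conditions give two more equations: 2h_0·M_0 + h_0·M_1 = 6(Δ_0 - s'(1)) = -12 and h_1·M_1 + 2h_1·M_2 = 6(s'(5) - Δ_1) = 12.
Solving the tridiagonal system: M_0 = -15/4, M_1 = 3/2, M_2 = 9/4.
On [3, 5], s'(x) = b_1 + 2c_1·(x - 3) + 3d_1·(x - 3)² with b_1 = Δ_1 - h_1(2M_1 + M_2)/6 = -13/4, c_1 = M_1/2 = 3/4, d_1 = (M_2 - M_1)/(6h_1) = 1/16. So s'(3) = -13/4.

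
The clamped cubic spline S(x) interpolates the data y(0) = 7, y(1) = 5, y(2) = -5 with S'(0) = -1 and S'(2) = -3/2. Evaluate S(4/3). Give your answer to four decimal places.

1.2778

With M_i denoting the second derivative at x_i, h_i = 1, 1, and Δ_i = (y_(i+1) − y_i)/h_i = -2, -10:
  1·M_0 + 4·M_1 + 1·M_2 = 6(Δ_1 - Δ_0) = -48
Clamped end conditions give two more equations: 2h_0·M_0 + h_0·M_1 = 6(Δ_0 - S'(0)) = -6 and h_1·M_1 + 2h_1·M_2 = 6(S'(2) - Δ_1) = 51.
Forward elimination and back-substitution give M_0 = 35/4, M_1 = -47/2, M_2 = 149/4.
On [1, 2], S(x) = 5 - 67/8·(x - 1) - 47/4·(x - 1)² + 81/8·(x - 1)³.
With (x - 1) = 1/3: S(4/3) = 23/18.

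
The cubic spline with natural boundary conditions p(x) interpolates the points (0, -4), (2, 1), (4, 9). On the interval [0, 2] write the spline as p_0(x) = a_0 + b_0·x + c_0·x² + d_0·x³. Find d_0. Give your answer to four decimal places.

0.0938

Let M_i = p''(x_i). Step sizes h_i = 2, 2; slopes of the chords Δ_i = (y_(i+1) - y_i)/h_i = 5/2, 4.
  2·M_0 + 8·M_1 + 2·M_2 = 6(Δ_1 - Δ_0) = 9
Natural end conditions: M_0 = M_2 = 0.
Hence M_0 = 0, M_1 = 9/8, M_2 = 0.
On [0, 2], with p_0(x) = a_0 + b_0·x + c_0·x² + d_0·x³: c_0 = M_0/2 = 0, d_0 = (M_1 - M_0)/(6h_0) = 3/32, b_0 = Δ_0 - h_0(2M_0 + M_1)/6 = 17/8.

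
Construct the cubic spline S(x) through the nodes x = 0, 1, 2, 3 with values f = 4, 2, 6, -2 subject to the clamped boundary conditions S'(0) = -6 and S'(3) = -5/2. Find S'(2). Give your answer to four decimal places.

-3.3333

Write m_i for S''(x_i). With h_i = 1, 1, 1 and divided differences Δ_i = -2, 4, -8, the continuity of S' gives the tridiagonal system
  1·m_0 + 4·m_1 + 1·m_2 = 6(Δ_1 - Δ_0) = 36
  1·m_1 + 4·m_2 + 1·m_3 = 6(Δ_2 - Δ_1) = -72
Clamped end conditions give two more equations: 2h_0·m_0 + h_0·m_1 = 6(Δ_0 - S'(0)) = 24 and h_2·m_2 + 2h_2·m_3 = 6(S'(3) - Δ_2) = 33.
Forward elimination and back-substitution give m_0 = 13/3, m_1 = 46/3, m_2 = -89/3, m_3 = 94/3.
On [2, 3], S'(x) = b_2 + 2c_2·(x - 2) + 3d_2·(x - 2)² with b_2 = Δ_2 - h_2(2m_2 + m_3)/6 = -10/3, c_2 = m_2/2 = -89/6, d_2 = (m_3 - m_2)/(6h_2) = 61/6. So S'(2) = -10/3.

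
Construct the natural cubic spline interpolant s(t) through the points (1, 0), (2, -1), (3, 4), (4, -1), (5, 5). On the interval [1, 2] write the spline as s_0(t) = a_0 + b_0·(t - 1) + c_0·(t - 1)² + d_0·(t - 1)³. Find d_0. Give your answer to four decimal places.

Let M_i = s''(x_i). Step sizes h_i = 1, 1, 1, 1; slopes of the chords Δ_i = (y_(i+1) - y_i)/h_i = -1, 5, -5, 6.
  1·M_0 + 4·M_1 + 1·M_2 = 6(Δ_1 - Δ_0) = 36
  1·M_1 + 4·M_2 + 1·M_3 = 6(Δ_2 - Δ_1) = -60
  1·M_2 + 4·M_3 + 1·M_4 = 6(Δ_3 - Δ_2) = 66
Natural end conditions: M_0 = M_4 = 0.
Solving: M_0 = 0, M_1 = 423/28, M_2 = -171/7, M_3 = 633/28, M_4 = 0.
On [1, 2], with s_0(t) = a_0 + b_0·(t - 1) + c_0·(t - 1)² + d_0·(t - 1)³: c_0 = M_0/2 = 0, d_0 = (M_1 - M_0)/(6h_0) = 141/56, b_0 = Δ_0 - h_0(2M_0 + M_1)/6 = -197/56.

2.5179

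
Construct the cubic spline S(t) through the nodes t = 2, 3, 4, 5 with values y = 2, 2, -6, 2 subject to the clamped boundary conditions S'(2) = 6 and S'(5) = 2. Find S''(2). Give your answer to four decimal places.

-8.2667

Write m_i for S''(x_i). With h_i = 1, 1, 1 and divided differences Δ_i = 0, -8, 8, the continuity of S' gives the tridiagonal system
  1·m_0 + 4·m_1 + 1·m_2 = 6(Δ_1 - Δ_0) = -48
  1·m_1 + 4·m_2 + 1·m_3 = 6(Δ_2 - Δ_1) = 96
Clamped end conditions give two more equations: 2h_0·m_0 + h_0·m_1 = 6(Δ_0 - S'(2)) = -36 and h_2·m_2 + 2h_2·m_3 = 6(S'(5) - Δ_2) = -36.
Forward elimination and back-substitution give m_0 = -124/15, m_1 = -292/15, m_2 = 572/15, m_3 = -556/15.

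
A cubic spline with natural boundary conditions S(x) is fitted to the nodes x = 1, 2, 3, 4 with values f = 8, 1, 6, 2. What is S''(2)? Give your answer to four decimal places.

22.8000

With M_i denoting the second derivative at x_i, h_i = 1, 1, 1, and Δ_i = (y_(i+1) − y_i)/h_i = -7, 5, -4:
  1·M_0 + 4·M_1 + 1·M_2 = 6(Δ_1 - Δ_0) = 72
  1·M_1 + 4·M_2 + 1·M_3 = 6(Δ_2 - Δ_1) = -54
Natural end conditions: M_0 = M_3 = 0.
Solving the tridiagonal system: M_0 = 0, M_1 = 114/5, M_2 = -96/5, M_3 = 0.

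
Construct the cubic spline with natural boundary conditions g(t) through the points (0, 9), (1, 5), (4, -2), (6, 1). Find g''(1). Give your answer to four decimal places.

Let M_i = g''(x_i). Step sizes h_i = 1, 3, 2; slopes of the chords Δ_i = (y_(i+1) - y_i)/h_i = -4, -7/3, 3/2.
  1·M_0 + 8·M_1 + 3·M_2 = 6(Δ_1 - Δ_0) = 10
  3·M_1 + 10·M_2 + 2·M_3 = 6(Δ_2 - Δ_1) = 23
Natural end conditions: M_0 = M_3 = 0.
Forward elimination and back-substitution give M_0 = 0, M_1 = 31/71, M_2 = 154/71, M_3 = 0.

0.4366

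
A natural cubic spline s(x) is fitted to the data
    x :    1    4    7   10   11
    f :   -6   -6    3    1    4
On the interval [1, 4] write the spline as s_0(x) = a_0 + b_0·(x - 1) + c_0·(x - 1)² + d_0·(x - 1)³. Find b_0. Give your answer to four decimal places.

-1.1790

Put M_i = s'' at the i-th knot. Here h = (3, 3, 3, 1) and Δ = (0, 3, -2/3, 3), so the interior equations h_(i-1)·M_(i-1) + 2(h_(i-1)+h_i)·M_i + h_i·M_(i+1) = 6(Δ_i − Δ_(i-1)) read
  3·M_0 + 12·M_1 + 3·M_2 = 6(Δ_1 - Δ_0) = 18
  3·M_1 + 12·M_2 + 3·M_3 = 6(Δ_2 - Δ_1) = -22
  3·M_2 + 8·M_3 + 1·M_4 = 6(Δ_3 - Δ_2) = 22
Natural end conditions: M_0 = M_4 = 0.
Solving the tridiagonal system: M_0 = 0, M_1 = 191/81, M_2 = -278/81, M_3 = 109/27, M_4 = 0.
On [1, 4], with s_0(x) = a_0 + b_0·(x - 1) + c_0·(x - 1)² + d_0·(x - 1)³: c_0 = M_0/2 = 0, d_0 = (M_1 - M_0)/(6h_0) = 191/1458, b_0 = Δ_0 - h_0(2M_0 + M_1)/6 = -191/162.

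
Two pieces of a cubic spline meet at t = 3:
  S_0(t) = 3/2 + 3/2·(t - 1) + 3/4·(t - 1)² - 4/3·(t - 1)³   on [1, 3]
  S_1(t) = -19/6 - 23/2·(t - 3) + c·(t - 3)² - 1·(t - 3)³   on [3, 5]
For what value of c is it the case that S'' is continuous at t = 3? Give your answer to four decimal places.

S_0''(t) = 3/2 - 8·(t - 1), so S_0''(3) = -29/2. On the right, S_1''(3) = 2c, so c = -29/4.

-7.2500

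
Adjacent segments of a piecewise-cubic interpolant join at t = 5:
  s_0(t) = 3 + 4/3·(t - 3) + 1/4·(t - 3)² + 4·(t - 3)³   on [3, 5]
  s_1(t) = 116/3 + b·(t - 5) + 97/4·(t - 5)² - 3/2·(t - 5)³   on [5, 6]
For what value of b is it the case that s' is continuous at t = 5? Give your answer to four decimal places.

50.3333

s_0'(t) = 4/3 + 1/2·(t - 3) + 12·(t - 3)², so s_0'(5) = 151/3. On the right, s_1'(5) = b, so b = 151/3.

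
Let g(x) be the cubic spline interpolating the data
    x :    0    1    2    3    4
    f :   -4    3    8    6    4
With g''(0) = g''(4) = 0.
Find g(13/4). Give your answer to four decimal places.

Put M_i = g'' at the i-th knot. Here h = (1, 1, 1, 1) and Δ = (7, 5, -2, -2), so the interior equations h_(i-1)·M_(i-1) + 2(h_(i-1)+h_i)·M_i + h_i·M_(i+1) = 6(Δ_i − Δ_(i-1)) read
  1·M_0 + 4·M_1 + 1·M_2 = 6(Δ_1 - Δ_0) = -12
  1·M_1 + 4·M_2 + 1·M_3 = 6(Δ_2 - Δ_1) = -42
  1·M_2 + 4·M_3 + 1·M_4 = 6(Δ_3 - Δ_2) = 0
Natural end conditions: M_0 = M_4 = 0.
Solving the tridiagonal system: M_0 = 0, M_1 = -3/14, M_2 = -78/7, M_3 = 39/14, M_4 = 0.
On [3, 4], g(x) = 6 - 41/14·(x - 3) + 39/28·(x - 3)² - 13/28·(x - 3)³.
With (x - 3) = 1/4: g(13/4) = 1369/256.

5.3477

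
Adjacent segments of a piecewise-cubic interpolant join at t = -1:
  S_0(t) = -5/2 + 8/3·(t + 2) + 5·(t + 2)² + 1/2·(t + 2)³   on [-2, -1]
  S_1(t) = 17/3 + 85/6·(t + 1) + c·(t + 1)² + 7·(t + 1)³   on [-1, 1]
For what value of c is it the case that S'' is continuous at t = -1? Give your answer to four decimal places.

6.5000

S_0''(t) = 10 + 3·(t + 2), so S_0''(-1) = 13. On the right, S_1''(-1) = 2c, so c = 13/2.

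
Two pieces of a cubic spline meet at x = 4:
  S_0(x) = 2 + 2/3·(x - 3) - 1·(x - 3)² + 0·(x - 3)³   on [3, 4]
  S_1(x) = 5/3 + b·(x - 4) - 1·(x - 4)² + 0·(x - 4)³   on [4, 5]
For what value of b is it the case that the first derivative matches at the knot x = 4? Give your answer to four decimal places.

S_0'(x) = 2/3 - 2·(x - 3) + 0·(x - 3)², so S_0'(4) = -4/3. On the right, S_1'(4) = b, so b = -4/3.

-1.3333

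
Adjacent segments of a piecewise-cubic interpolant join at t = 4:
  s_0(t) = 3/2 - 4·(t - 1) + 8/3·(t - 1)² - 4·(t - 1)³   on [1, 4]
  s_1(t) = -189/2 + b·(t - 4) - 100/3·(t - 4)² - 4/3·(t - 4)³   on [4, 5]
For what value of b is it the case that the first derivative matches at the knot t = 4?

s_0'(t) = -4 + 16/3·(t - 1) - 12·(t - 1)², so s_0'(4) = -96. On the right, s_1'(4) = b, so b = -96.

-96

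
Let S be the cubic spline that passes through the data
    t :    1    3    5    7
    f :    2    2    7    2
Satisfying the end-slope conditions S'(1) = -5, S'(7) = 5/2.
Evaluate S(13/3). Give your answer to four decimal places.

6.6667

Put M_i = S'' at the i-th knot. Here h = (2, 2, 2) and Δ = (0, 5/2, -5/2), so the interior equations h_(i-1)·M_(i-1) + 2(h_(i-1)+h_i)·M_i + h_i·M_(i+1) = 6(Δ_i − Δ_(i-1)) read
  2·M_0 + 8·M_1 + 2·M_2 = 6(Δ_1 - Δ_0) = 15
  2·M_1 + 8·M_2 + 2·M_3 = 6(Δ_2 - Δ_1) = -30
Clamped end conditions give two more equations: 2h_0·M_0 + h_0·M_1 = 6(Δ_0 - S'(1)) = 30 and h_2·M_2 + 2h_2·M_3 = 6(S'(7) - Δ_2) = 30.
Hence M_0 = 13/2, M_1 = 2, M_2 = -7, M_3 = 11.
On [3, 5], S(t) = 2 + 7/2·(t - 3) + 1·(t - 3)² - 3/4·(t - 3)³.
With (t - 3) = 4/3: S(13/3) = 20/3.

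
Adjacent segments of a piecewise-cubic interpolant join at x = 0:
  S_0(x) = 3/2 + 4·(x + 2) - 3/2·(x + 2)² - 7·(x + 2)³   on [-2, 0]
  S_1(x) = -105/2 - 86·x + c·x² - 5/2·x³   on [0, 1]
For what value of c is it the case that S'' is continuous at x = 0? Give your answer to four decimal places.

-43.5000

S_0''(x) = -3 - 42·(x + 2), so S_0''(0) = -87. On the right, S_1''(0) = 2c, so c = -87/2.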